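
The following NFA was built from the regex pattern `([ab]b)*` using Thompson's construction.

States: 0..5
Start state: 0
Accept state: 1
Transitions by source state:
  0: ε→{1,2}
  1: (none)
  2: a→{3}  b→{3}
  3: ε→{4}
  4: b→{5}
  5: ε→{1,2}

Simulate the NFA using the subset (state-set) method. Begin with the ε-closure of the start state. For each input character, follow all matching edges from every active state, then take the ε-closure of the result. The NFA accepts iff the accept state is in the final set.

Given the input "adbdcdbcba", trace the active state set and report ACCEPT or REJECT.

start: ε-closure({0}) = {0,1,2}
'a' @ 1: {3,4}
'd' @ 2: {}  — no active states
rest 'bdcdbcba' ignored (set empty)
end set {} — state 1 not in

Answer: REJECT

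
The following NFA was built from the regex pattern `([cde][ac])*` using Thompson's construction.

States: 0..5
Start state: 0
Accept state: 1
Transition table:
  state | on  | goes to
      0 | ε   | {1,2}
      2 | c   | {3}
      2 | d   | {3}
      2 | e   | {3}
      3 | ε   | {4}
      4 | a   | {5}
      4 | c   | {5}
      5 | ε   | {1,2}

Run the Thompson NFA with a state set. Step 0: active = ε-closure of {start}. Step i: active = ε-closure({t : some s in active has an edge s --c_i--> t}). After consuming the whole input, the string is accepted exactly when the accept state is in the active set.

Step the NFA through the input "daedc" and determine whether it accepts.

S₀ = ε-closure({0}) = {0,1,2}
'd' @ 1: {3,4}
'a' @ 2: {1,2,5}  ✓accept
'e' @ 3: {3,4}
'd' @ 4: {}  — dead — no transitions
rest 'c' ignored (set empty)
final: {}; accept 1 not in set

Answer: REJECT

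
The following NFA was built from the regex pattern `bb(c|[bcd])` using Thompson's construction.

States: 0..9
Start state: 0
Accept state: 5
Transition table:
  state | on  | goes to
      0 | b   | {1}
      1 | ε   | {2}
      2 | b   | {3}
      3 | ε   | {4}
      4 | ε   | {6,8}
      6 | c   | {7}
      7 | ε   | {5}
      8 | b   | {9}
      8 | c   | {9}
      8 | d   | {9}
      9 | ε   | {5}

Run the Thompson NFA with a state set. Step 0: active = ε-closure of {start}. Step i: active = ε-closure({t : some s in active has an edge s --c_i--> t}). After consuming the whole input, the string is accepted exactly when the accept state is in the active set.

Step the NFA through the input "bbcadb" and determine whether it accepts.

S₀ = ε-closure({0}) = {0}
'b' @ 1: {1,2}
'b' @ 2: {3,4,6,8}
'c' @ 3: {5,7,9}  ✓accept
'a' @ 4: {}  — no active states
rest 'db' ignored (set empty)
after full input: {}  (accept=5 not in)

Answer: REJECT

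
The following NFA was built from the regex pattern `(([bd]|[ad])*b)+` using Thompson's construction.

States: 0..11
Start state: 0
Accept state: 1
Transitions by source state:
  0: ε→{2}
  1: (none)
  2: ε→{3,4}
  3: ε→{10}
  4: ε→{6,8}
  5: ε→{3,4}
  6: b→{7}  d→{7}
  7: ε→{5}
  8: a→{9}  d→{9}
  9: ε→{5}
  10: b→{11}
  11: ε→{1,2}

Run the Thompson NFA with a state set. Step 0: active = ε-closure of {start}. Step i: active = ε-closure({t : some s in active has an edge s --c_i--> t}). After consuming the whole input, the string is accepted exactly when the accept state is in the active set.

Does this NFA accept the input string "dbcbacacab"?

start: ε-closure({0}) = {0,2,3,4,6,8,10}
'd' @ 1: {3,4,5,6,7,8,9,10}
'b' @ 2: {1,2,3,4,5,6,7,8,10,11}  [accepting]
'c' @ 3: {}  — no active states
rest 'bacacab' ignored (set empty)
end set {} — state 1 not in

Answer: REJECT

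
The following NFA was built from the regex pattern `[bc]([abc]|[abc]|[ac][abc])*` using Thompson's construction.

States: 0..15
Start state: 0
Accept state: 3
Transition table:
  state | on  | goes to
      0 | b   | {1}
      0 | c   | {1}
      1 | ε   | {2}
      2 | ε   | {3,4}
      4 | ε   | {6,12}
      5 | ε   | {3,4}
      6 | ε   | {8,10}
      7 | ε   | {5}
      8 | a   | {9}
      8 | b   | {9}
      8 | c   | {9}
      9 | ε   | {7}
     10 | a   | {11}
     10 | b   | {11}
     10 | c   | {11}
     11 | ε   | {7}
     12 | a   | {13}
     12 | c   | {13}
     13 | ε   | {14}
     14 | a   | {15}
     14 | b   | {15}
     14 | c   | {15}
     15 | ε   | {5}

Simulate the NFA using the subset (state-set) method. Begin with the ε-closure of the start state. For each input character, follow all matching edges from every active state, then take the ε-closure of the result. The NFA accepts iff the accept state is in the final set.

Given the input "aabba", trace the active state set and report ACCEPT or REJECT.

start: ε-closure({0}) = {0}
'a' @ 1: {}  — no active states
rest 'abba' ignored (set empty)
after full input: {}  (accept=3 not in)

Answer: REJECT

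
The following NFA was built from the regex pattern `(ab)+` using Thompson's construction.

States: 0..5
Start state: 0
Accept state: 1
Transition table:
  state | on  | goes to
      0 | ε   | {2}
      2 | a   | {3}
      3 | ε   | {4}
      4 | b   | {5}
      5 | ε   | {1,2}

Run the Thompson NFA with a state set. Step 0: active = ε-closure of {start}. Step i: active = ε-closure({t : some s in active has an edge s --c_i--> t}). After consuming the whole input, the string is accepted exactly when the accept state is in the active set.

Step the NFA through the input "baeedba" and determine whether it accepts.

S₀ = ε-closure({0}) = {0,2}
'b' @ 1: {}  — no active states
rest 'aeedba' ignored (set empty)
after full input: {}  (accept=1 not in)

Answer: REJECT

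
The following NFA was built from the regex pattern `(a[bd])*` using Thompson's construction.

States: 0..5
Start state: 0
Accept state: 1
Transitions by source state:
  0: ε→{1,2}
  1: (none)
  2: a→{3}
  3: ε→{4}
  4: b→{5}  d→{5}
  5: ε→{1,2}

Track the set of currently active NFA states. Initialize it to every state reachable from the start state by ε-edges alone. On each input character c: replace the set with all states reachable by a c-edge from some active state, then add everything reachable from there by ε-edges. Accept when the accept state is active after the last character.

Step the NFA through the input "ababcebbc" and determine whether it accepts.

Answer: REJECT

Trace:
initial (ε-close {0}): {0,1,2}
'a' @ 1: {3,4}
'b' @ 2: {1,2,5}  ✓accept
'a' @ 3: {3,4}
'b' @ 4: {1,2,5}  ✓accept
'c' @ 5: {}  — no active states
rest 'ebbc' ignored (set empty)
end set {} — state 1 not in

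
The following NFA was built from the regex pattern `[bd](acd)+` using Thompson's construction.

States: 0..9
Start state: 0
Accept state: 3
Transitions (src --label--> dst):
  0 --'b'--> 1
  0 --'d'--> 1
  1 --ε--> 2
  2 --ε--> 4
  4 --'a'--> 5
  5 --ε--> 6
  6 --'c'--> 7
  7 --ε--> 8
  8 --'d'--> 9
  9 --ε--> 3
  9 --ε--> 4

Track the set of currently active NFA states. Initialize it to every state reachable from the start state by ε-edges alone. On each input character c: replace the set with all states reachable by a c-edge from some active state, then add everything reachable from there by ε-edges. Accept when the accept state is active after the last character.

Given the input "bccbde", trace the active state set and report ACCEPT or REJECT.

Answer: REJECT

Derivation:
start: ε-closure({0}) = {0}
'b' @ 1: {1,2,4}
'c' @ 2: {}  — no active states
rest 'cbde' ignored (set empty)
after full input: {}  (accept=3 not in)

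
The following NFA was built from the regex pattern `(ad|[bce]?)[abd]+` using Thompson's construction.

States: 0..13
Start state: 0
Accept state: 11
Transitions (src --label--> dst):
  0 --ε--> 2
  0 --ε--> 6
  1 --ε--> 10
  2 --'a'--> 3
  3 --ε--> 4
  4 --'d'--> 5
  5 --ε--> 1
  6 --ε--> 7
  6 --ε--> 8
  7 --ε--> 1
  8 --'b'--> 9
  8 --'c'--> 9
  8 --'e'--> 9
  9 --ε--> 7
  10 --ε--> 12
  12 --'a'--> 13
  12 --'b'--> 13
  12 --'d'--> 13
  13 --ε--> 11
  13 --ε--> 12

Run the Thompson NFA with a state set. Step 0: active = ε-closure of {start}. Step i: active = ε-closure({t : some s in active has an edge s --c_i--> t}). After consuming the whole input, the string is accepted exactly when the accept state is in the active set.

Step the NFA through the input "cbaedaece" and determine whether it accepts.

Answer: REJECT

Derivation:
initial (ε-close {0}): {0,1,2,6,7,8,10,12}
'c' @ 1: {1,7,9,10,12}
'b' @ 2: {11,12,13}  (accept∈set)
'a' @ 3: {11,12,13}  (accept∈set)
'e' @ 4: {}  — no active states
rest 'daece' ignored (set empty)
final: {}; accept 11 not in set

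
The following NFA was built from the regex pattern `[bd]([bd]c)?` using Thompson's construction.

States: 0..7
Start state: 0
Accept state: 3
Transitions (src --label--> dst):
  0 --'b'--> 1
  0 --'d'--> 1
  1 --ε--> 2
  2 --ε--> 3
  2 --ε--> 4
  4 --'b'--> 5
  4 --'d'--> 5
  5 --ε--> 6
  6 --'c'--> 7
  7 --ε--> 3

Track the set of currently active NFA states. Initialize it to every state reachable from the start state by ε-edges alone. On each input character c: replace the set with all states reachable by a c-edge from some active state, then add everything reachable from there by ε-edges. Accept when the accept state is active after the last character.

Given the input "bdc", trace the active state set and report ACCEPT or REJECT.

start: ε-closure({0}) = {0}
'b' @ 1: {1,2,3,4}  (accept∈set)
'd' @ 2: {5,6}
'c' @ 3: {3,7}  (accept∈set)
end set {3,7} — state 3 in

Answer: ACCEPT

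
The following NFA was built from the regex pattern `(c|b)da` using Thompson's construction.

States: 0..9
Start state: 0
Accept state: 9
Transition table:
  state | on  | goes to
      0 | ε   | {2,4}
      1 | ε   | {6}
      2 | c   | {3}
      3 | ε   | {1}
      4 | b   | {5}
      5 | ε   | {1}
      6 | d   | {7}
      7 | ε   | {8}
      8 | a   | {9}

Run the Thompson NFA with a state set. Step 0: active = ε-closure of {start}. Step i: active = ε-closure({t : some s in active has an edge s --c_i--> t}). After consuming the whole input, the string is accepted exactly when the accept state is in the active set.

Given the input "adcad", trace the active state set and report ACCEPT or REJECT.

S₀ = ε-closure({0}) = {0,2,4}
'a' @ 1: {}  — state set empty
rest 'dcad' ignored (set empty)
end set {} — state 9 not in

Answer: REJECT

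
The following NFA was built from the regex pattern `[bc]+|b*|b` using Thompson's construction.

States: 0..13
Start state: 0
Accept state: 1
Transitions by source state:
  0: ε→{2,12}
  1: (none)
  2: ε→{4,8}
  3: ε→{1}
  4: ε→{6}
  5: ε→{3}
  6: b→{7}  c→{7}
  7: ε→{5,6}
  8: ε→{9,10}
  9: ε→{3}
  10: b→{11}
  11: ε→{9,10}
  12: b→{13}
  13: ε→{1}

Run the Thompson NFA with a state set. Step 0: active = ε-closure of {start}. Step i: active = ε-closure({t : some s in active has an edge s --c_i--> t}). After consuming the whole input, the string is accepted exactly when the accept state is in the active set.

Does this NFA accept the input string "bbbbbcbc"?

Answer: ACCEPT

Derivation:
start: ε-closure({0}) = {0,1,2,3,4,6,8,9,10,12}
'b' @ 1: {1,3,5,6,7,9,10,11,13}  (accept∈set)
'b' @ 2: {1,3,5,6,7,9,10,11}  (accept∈set)
'b' @ 3: {1,3,5,6,7,9,10,11}  (accept∈set)
'b' @ 4: {1,3,5,6,7,9,10,11}  (accept∈set)
'b' @ 5: {1,3,5,6,7,9,10,11}  (accept∈set)
'c' @ 6: {1,3,5,6,7}  (accept∈set)
'b' @ 7: {1,3,5,6,7}  (accept∈set)
'c' @ 8: {1,3,5,6,7}  (accept∈set)
end set {1,3,5,6,7} — state 1 in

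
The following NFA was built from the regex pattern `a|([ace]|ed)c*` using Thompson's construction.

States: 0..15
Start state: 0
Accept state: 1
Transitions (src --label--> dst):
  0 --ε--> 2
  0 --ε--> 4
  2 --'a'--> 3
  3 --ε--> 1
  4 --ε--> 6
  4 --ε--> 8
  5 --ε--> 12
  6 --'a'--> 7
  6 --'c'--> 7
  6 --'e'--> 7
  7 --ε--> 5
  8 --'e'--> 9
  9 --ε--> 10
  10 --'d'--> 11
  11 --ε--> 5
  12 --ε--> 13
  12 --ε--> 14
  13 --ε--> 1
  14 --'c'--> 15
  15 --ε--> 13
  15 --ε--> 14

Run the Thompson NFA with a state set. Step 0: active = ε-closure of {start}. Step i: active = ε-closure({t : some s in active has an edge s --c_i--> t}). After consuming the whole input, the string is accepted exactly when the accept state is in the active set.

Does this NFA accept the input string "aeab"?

S₀ = ε-closure({0}) = {0,2,4,6,8}
'a' @ 1: {1,3,5,7,12,13,14}  [accepting]
'e' @ 2: {}  — dead — no transitions
rest 'ab' ignored (set empty)
end set {} — state 1 not in

Answer: REJECT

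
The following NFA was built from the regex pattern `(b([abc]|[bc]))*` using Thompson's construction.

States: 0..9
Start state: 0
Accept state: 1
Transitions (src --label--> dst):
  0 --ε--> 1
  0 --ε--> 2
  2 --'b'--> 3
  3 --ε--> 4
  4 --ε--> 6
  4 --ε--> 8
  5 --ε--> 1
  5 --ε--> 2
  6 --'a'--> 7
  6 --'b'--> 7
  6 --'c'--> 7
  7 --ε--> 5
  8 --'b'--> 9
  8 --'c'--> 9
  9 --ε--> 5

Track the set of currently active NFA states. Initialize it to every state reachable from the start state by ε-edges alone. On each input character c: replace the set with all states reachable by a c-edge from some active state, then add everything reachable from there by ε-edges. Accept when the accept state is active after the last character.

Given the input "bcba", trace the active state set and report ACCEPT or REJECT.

start: ε-closure({0}) = {0,1,2}
'b' @ 1: {3,4,6,8}
'c' @ 2: {1,2,5,7,9}  [accepting]
'b' @ 3: {3,4,6,8}
'a' @ 4: {1,2,5,7}  [accepting]
after full input: {1,2,5,7}  (accept=1 in)

Answer: ACCEPT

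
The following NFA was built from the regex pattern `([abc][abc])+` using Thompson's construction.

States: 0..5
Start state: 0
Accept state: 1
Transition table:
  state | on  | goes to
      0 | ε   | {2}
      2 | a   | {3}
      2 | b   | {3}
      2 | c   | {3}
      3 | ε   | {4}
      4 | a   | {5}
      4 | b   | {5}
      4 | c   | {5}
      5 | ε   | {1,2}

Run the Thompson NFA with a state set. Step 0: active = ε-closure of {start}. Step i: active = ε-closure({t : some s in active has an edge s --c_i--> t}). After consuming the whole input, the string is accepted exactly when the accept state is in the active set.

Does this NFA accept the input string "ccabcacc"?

Answer: ACCEPT

Trace:
S₀ = ε-closure({0}) = {0,2}
'c' @ 1: {3,4}
'c' @ 2: {1,2,5}  (accept∈set)
'a' @ 3: {3,4}
'b' @ 4: {1,2,5}  (accept∈set)
'c' @ 5: {3,4}
'a' @ 6: {1,2,5}  (accept∈set)
'c' @ 7: {3,4}
'c' @ 8: {1,2,5}  (accept∈set)
final: {1,2,5}; accept 1 in set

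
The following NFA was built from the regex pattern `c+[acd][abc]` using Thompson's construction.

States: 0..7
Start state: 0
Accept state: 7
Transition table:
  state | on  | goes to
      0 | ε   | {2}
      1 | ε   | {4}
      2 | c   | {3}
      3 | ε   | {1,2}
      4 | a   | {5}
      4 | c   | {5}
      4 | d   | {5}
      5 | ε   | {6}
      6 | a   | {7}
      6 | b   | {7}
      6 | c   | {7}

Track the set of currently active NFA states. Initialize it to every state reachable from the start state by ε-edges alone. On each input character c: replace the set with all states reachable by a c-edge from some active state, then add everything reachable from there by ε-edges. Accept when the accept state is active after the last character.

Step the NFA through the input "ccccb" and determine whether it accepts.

initial (ε-close {0}): {0,2}
'c' @ 1: {1,2,3,4}
'c' @ 2: {1,2,3,4,5,6}
'c' @ 3: {1,2,3,4,5,6,7}  [accepting]
'c' @ 4: {1,2,3,4,5,6,7}  [accepting]
'b' @ 5: {7}  [accepting]
final: {7}; accept 7 in set

Answer: ACCEPT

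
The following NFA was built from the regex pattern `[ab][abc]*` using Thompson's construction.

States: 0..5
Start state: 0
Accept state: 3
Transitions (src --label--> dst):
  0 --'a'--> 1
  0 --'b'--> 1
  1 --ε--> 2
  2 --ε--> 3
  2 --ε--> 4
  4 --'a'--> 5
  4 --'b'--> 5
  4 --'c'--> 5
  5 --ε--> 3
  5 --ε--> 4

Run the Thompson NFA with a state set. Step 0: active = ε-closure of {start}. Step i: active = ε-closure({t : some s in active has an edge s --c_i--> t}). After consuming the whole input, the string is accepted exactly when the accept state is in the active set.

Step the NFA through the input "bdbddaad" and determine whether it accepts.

Answer: REJECT

Derivation:
start: ε-closure({0}) = {0}
'b' @ 1: {1,2,3,4}  ✓accept
'd' @ 2: {}  — dead — no transitions
rest 'bddaad' ignored (set empty)
after full input: {}  (accept=3 not in)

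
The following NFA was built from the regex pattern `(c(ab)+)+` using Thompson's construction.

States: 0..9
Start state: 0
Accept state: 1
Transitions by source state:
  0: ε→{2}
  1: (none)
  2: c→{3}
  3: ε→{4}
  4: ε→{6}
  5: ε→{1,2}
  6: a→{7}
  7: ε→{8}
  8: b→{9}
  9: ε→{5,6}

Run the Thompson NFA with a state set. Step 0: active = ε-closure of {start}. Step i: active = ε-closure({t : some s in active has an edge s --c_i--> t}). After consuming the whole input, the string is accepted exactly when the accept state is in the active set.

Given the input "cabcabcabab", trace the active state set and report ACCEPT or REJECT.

Answer: ACCEPT

Trace:
S₀ = ε-closure({0}) = {0,2}
'c' @ 1: {3,4,6}
'a' @ 2: {7,8}
'b' @ 3: {1,2,5,6,9}  [accepting]
'c' @ 4: {3,4,6}
'a' @ 5: {7,8}
'b' @ 6: {1,2,5,6,9}  [accepting]
'c' @ 7: {3,4,6}
'a' @ 8: {7,8}
'b' @ 9: {1,2,5,6,9}  [accepting]
'a' @ 10: {7,8}
'b' @ 11: {1,2,5,6,9}  [accepting]
end set {1,2,5,6,9} — state 1 in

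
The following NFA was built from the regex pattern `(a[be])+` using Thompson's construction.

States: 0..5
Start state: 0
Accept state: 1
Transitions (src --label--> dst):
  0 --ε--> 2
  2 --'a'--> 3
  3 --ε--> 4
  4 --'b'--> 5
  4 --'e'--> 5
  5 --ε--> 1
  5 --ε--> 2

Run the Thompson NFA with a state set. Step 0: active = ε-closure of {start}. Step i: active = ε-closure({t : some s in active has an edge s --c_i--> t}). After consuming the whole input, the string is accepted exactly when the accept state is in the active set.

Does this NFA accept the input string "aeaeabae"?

initial (ε-close {0}): {0,2}
'a' @ 1: {3,4}
'e' @ 2: {1,2,5}  ✓accept
'a' @ 3: {3,4}
'e' @ 4: {1,2,5}  ✓accept
'a' @ 5: {3,4}
'b' @ 6: {1,2,5}  ✓accept
'a' @ 7: {3,4}
'e' @ 8: {1,2,5}  ✓accept
final: {1,2,5}; accept 1 in set

Answer: ACCEPT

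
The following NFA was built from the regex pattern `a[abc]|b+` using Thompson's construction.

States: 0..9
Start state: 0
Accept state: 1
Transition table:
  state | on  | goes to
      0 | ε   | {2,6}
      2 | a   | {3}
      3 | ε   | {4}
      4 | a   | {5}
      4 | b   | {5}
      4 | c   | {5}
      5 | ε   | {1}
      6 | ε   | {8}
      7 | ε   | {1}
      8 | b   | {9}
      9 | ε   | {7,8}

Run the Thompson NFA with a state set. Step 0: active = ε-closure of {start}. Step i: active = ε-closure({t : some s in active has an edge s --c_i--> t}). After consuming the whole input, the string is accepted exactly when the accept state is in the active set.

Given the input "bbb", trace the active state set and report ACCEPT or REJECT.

Answer: ACCEPT

Trace:
S₀ = ε-closure({0}) = {0,2,6,8}
'b' @ 1: {1,7,8,9}  (accept∈set)
'b' @ 2: {1,7,8,9}  (accept∈set)
'b' @ 3: {1,7,8,9}  (accept∈set)
after full input: {1,7,8,9}  (accept=1 in)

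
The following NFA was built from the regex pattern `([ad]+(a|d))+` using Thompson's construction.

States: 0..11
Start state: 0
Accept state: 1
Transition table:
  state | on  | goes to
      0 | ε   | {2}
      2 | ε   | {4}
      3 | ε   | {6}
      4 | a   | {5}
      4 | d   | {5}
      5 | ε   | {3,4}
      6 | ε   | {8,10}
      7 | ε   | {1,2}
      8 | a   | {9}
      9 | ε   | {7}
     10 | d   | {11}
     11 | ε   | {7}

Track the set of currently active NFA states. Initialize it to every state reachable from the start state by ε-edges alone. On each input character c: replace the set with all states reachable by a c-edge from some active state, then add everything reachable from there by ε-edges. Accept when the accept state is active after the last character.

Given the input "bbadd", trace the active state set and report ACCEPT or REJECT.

start: ε-closure({0}) = {0,2,4}
'b' @ 1: {}  — dead — no transitions
rest 'badd' ignored (set empty)
end set {} — state 1 not in

Answer: REJECT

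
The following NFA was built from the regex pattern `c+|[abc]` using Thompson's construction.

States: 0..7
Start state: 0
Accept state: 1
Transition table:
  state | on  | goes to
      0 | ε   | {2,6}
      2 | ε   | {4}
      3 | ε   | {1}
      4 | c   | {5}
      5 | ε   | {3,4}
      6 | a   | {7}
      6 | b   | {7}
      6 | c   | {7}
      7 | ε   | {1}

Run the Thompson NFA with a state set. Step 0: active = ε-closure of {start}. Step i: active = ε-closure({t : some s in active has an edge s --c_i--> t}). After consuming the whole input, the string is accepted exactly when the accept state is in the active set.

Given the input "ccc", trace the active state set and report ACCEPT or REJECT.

S₀ = ε-closure({0}) = {0,2,4,6}
'c' @ 1: {1,3,4,5,7}  (accept∈set)
'c' @ 2: {1,3,4,5}  (accept∈set)
'c' @ 3: {1,3,4,5}  (accept∈set)
after full input: {1,3,4,5}  (accept=1 in)

Answer: ACCEPT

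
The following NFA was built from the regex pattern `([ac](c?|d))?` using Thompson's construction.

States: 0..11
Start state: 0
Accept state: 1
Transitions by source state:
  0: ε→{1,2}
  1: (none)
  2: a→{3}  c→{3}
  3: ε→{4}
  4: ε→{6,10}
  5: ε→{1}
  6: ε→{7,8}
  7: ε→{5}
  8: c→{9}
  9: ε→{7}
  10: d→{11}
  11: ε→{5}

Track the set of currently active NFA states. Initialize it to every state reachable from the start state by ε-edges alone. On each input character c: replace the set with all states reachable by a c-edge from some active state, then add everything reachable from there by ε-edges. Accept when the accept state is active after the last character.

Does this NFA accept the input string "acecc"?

S₀ = ε-closure({0}) = {0,1,2}
'a' @ 1: {1,3,4,5,6,7,8,10}  (accept∈set)
'c' @ 2: {1,5,7,9}  (accept∈set)
'e' @ 3: {}  — no active states
rest 'cc' ignored (set empty)
end set {} — state 1 not in

Answer: REJECT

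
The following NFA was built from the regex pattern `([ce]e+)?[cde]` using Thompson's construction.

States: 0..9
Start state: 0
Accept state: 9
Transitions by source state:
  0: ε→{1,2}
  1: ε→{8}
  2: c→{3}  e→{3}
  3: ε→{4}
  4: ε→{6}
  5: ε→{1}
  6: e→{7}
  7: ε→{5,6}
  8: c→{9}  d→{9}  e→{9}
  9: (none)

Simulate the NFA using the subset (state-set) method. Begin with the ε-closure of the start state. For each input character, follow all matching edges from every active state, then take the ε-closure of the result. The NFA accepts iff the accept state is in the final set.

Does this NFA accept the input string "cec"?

initial (ε-close {0}): {0,1,2,8}
'c' @ 1: {3,4,6,9}  [accepting]
'e' @ 2: {1,5,6,7,8}
'c' @ 3: {9}  [accepting]
final: {9}; accept 9 in set

Answer: ACCEPT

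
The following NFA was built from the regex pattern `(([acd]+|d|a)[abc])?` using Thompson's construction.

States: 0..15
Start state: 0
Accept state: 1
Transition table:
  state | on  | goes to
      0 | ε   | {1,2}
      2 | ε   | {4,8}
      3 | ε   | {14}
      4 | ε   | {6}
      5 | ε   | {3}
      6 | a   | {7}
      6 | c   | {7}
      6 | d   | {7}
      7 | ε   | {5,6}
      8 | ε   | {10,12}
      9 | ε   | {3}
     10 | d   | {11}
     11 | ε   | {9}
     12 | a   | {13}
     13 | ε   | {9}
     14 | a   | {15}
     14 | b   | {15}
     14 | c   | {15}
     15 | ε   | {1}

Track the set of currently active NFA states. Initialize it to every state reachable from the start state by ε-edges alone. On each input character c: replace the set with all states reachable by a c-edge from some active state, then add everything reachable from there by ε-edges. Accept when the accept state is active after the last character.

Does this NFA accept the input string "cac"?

S₀ = ε-closure({0}) = {0,1,2,4,6,8,10,12}
'c' @ 1: {3,5,6,7,14}
'a' @ 2: {1,3,5,6,7,14,15}  [accepting]
'c' @ 3: {1,3,5,6,7,14,15}  [accepting]
final: {1,3,5,6,7,14,15}; accept 1 in set

Answer: ACCEPT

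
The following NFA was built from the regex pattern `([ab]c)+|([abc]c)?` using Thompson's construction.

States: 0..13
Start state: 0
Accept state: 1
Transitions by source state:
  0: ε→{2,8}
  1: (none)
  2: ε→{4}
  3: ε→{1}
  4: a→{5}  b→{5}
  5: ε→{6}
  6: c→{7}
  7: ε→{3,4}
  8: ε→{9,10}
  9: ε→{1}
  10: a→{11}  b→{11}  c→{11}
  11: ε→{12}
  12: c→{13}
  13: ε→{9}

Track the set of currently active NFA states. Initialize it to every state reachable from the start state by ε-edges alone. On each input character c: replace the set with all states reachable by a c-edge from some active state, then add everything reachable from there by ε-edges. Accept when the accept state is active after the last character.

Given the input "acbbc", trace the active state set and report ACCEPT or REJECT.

Answer: REJECT

Trace:
S₀ = ε-closure({0}) = {0,1,2,4,8,9,10}
'a' @ 1: {5,6,11,12}
'c' @ 2: {1,3,4,7,9,13}  ✓accept
'b' @ 3: {5,6}
'b' @ 4: {}  — dead — no transitions
rest 'c' ignored (set empty)
final: {}; accept 1 not in set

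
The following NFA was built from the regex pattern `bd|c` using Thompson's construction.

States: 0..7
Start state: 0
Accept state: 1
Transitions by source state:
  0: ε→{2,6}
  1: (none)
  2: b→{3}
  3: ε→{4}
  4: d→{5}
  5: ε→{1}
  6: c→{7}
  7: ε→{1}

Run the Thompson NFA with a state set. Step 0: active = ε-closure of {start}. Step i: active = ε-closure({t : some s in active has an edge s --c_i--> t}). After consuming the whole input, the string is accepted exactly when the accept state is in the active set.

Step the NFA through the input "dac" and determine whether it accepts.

initial (ε-close {0}): {0,2,6}
'd' @ 1: {}  — state set empty
rest 'ac' ignored (set empty)
end set {} — state 1 not in

Answer: REJECT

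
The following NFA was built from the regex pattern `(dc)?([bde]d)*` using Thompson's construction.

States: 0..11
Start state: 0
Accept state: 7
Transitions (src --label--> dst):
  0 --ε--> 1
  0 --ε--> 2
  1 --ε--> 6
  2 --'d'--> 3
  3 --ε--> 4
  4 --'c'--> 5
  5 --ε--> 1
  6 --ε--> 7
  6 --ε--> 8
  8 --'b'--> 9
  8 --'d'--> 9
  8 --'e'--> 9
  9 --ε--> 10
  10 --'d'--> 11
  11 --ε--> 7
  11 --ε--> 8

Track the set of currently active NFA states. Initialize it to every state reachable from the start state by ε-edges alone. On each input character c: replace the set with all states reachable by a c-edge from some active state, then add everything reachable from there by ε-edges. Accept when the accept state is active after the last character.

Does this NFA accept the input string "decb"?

start: ε-closure({0}) = {0,1,2,6,7,8}
'd' @ 1: {3,4,9,10}
'e' @ 2: {}  — no active states
rest 'cb' ignored (set empty)
after full input: {}  (accept=7 not in)

Answer: REJECT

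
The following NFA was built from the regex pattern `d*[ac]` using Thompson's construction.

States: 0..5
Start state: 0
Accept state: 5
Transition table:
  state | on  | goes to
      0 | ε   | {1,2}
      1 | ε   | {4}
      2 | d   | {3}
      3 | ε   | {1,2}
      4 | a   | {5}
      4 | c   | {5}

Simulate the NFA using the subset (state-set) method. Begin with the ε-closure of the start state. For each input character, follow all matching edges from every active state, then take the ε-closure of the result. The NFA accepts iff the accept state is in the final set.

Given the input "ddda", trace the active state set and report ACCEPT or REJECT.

start: ε-closure({0}) = {0,1,2,4}
'd' @ 1: {1,2,3,4}
'd' @ 2: {1,2,3,4}
'd' @ 3: {1,2,3,4}
'a' @ 4: {5}  [accepting]
end set {5} — state 5 in

Answer: ACCEPT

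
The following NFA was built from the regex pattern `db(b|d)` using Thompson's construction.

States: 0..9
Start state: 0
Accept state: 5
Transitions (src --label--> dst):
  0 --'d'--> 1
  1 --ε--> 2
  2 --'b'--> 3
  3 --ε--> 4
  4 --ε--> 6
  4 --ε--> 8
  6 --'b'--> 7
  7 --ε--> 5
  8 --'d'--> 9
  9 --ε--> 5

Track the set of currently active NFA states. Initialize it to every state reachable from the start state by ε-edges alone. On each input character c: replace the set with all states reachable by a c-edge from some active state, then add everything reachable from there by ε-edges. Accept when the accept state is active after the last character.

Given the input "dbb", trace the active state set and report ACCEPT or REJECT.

Answer: ACCEPT

Derivation:
S₀ = ε-closure({0}) = {0}
'd' @ 1: {1,2}
'b' @ 2: {3,4,6,8}
'b' @ 3: {5,7}  [accepting]
end set {5,7} — state 5 in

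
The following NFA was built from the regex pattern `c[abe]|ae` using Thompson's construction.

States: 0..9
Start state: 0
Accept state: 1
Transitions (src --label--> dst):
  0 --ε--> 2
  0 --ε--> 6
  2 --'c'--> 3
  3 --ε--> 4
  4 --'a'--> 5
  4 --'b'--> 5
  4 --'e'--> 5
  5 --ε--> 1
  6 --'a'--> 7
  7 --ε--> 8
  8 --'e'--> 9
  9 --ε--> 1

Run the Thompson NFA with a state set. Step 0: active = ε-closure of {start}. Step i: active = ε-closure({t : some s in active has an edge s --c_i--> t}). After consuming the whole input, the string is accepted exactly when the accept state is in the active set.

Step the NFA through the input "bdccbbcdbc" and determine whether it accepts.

Answer: REJECT

Steps:
S₀ = ε-closure({0}) = {0,2,6}
'b' @ 1: {}  — dead — no transitions
rest 'dccbbcdbc' ignored (set empty)
end set {} — state 1 not in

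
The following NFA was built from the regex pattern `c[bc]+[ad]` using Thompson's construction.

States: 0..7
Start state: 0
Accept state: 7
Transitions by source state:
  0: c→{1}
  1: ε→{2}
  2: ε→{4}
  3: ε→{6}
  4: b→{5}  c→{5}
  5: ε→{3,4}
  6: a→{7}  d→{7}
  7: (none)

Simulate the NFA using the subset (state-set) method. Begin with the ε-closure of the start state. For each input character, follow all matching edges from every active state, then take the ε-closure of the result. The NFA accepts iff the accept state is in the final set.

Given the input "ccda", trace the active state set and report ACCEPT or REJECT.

Answer: REJECT

Derivation:
S₀ = ε-closure({0}) = {0}
'c' @ 1: {1,2,4}
'c' @ 2: {3,4,5,6}
'd' @ 3: {7}  (accept∈set)
'a' @ 4: {}  — no active states
end set {} — state 7 not in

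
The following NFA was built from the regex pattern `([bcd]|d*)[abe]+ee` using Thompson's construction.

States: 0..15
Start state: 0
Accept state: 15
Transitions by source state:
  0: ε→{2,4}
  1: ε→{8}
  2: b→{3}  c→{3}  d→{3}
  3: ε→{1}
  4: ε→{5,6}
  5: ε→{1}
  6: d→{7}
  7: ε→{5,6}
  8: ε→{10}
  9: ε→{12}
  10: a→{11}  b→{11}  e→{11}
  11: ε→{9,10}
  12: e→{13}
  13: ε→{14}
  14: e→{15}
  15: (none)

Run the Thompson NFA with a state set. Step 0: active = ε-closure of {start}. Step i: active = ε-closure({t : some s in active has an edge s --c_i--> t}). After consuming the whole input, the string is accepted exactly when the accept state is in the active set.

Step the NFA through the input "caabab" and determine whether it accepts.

initial (ε-close {0}): {0,1,2,4,5,6,8,10}
'c' @ 1: {1,3,8,10}
'a' @ 2: {9,10,11,12}
'a' @ 3: {9,10,11,12}
'b' @ 4: {9,10,11,12}
'a' @ 5: {9,10,11,12}
'b' @ 6: {9,10,11,12}
final: {9,10,11,12}; accept 15 not in set

Answer: REJECT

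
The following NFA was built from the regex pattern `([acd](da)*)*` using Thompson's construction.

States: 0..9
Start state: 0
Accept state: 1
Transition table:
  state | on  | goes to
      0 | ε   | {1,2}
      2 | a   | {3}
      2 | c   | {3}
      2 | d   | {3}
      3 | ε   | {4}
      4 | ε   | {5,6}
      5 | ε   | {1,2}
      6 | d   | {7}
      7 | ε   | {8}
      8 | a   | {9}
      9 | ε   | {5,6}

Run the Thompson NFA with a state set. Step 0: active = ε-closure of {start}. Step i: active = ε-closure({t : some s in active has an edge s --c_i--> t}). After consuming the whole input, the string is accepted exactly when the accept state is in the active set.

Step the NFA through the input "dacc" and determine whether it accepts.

Answer: ACCEPT

Derivation:
S₀ = ε-closure({0}) = {0,1,2}
'd' @ 1: {1,2,3,4,5,6}  ✓accept
'a' @ 2: {1,2,3,4,5,6}  ✓accept
'c' @ 3: {1,2,3,4,5,6}  ✓accept
'c' @ 4: {1,2,3,4,5,6}  ✓accept
after full input: {1,2,3,4,5,6}  (accept=1 in)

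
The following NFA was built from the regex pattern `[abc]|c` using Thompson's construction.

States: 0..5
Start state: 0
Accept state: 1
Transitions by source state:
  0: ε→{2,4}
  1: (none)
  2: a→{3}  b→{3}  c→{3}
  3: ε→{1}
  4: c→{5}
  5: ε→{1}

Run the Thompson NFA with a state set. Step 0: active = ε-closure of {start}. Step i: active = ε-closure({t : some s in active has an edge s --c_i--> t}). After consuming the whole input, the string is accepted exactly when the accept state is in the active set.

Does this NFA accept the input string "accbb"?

Answer: REJECT

Trace:
start: ε-closure({0}) = {0,2,4}
'a' @ 1: {1,3}  [accepting]
'c' @ 2: {}  — no active states
rest 'cbb' ignored (set empty)
after full input: {}  (accept=1 not in)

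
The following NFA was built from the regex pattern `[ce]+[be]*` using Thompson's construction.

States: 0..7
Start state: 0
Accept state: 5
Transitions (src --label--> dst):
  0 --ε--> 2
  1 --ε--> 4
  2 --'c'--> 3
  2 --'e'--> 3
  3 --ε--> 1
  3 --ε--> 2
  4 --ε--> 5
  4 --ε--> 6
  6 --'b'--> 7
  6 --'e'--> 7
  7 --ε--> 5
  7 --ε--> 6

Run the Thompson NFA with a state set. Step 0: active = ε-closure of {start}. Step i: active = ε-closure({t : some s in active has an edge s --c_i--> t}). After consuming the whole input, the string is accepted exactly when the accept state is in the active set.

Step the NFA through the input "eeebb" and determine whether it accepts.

S₀ = ε-closure({0}) = {0,2}
'e' @ 1: {1,2,3,4,5,6}  (accept∈set)
'e' @ 2: {1,2,3,4,5,6,7}  (accept∈set)
'e' @ 3: {1,2,3,4,5,6,7}  (accept∈set)
'b' @ 4: {5,6,7}  (accept∈set)
'b' @ 5: {5,6,7}  (accept∈set)
after full input: {5,6,7}  (accept=5 in)

Answer: ACCEPT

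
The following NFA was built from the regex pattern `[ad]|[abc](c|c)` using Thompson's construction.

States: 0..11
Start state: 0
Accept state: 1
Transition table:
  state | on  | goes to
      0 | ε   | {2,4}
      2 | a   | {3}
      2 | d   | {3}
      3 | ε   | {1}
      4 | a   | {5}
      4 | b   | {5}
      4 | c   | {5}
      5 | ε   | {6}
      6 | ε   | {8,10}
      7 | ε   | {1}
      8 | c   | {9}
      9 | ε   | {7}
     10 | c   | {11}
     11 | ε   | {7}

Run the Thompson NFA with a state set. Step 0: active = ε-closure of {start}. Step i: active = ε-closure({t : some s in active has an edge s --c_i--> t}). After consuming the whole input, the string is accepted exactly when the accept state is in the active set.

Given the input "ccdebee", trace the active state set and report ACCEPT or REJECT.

S₀ = ε-closure({0}) = {0,2,4}
'c' @ 1: {5,6,8,10}
'c' @ 2: {1,7,9,11}  ✓accept
'd' @ 3: {}  — no active states
rest 'ebee' ignored (set empty)
after full input: {}  (accept=1 not in)

Answer: REJECT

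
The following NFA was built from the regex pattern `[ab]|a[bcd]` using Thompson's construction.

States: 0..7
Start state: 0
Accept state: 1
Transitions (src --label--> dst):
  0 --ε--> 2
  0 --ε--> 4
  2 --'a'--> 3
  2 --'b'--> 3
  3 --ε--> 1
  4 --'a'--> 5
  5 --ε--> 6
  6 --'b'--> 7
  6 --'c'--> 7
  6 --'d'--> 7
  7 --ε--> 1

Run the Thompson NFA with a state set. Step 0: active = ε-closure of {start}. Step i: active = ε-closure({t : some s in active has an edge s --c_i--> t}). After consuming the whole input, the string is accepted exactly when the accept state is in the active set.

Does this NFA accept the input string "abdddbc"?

Answer: REJECT

Derivation:
initial (ε-close {0}): {0,2,4}
'a' @ 1: {1,3,5,6}  (accept∈set)
'b' @ 2: {1,7}  (accept∈set)
'd' @ 3: {}  — dead — no transitions
rest 'ddbc' ignored (set empty)
after full input: {}  (accept=1 not in)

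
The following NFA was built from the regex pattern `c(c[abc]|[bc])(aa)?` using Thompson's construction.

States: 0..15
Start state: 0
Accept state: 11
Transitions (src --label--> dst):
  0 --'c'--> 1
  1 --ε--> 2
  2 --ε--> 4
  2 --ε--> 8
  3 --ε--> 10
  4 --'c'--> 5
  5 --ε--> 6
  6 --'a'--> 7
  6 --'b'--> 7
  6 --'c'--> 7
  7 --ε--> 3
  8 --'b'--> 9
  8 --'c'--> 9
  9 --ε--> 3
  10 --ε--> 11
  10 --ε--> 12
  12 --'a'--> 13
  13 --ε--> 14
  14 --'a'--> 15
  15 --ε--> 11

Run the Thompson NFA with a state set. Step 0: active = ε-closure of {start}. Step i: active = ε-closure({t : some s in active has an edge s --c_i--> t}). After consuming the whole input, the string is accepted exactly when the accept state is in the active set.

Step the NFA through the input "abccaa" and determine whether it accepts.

S₀ = ε-closure({0}) = {0}
'a' @ 1: {}  — dead — no transitions
rest 'bccaa' ignored (set empty)
final: {}; accept 11 not in set

Answer: REJECT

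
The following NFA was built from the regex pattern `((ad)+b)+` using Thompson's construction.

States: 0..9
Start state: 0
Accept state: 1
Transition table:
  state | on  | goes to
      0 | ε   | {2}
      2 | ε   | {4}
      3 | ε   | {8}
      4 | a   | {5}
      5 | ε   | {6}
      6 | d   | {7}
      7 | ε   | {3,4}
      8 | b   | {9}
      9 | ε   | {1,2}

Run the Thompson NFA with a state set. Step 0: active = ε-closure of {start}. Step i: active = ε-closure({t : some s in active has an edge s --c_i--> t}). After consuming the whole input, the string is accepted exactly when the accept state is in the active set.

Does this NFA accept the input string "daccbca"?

start: ε-closure({0}) = {0,2,4}
'd' @ 1: {}  — no active states
rest 'accbca' ignored (set empty)
end set {} — state 1 not in

Answer: REJECT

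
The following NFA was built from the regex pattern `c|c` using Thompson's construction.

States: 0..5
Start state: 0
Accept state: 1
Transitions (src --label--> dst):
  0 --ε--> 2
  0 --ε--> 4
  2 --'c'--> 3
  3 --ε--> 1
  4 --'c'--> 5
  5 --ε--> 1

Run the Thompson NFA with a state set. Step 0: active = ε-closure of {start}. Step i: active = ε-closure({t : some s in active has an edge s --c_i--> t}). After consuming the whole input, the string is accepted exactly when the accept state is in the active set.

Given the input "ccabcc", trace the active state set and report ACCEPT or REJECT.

start: ε-closure({0}) = {0,2,4}
'c' @ 1: {1,3,5}  [accepting]
'c' @ 2: {}  — dead — no transitions
rest 'abcc' ignored (set empty)
final: {}; accept 1 not in set

Answer: REJECT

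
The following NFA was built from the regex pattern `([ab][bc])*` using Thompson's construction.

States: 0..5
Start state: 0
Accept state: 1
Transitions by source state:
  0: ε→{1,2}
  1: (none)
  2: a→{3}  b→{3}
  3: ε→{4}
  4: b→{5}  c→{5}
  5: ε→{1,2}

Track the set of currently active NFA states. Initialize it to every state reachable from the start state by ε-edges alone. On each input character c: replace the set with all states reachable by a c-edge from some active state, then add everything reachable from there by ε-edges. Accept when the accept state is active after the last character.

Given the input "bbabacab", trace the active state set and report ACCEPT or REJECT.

Answer: ACCEPT

Steps:
S₀ = ε-closure({0}) = {0,1,2}
'b' @ 1: {3,4}
'b' @ 2: {1,2,5}  (accept∈set)
'a' @ 3: {3,4}
'b' @ 4: {1,2,5}  (accept∈set)
'a' @ 5: {3,4}
'c' @ 6: {1,2,5}  (accept∈set)
'a' @ 7: {3,4}
'b' @ 8: {1,2,5}  (accept∈set)
final: {1,2,5}; accept 1 in set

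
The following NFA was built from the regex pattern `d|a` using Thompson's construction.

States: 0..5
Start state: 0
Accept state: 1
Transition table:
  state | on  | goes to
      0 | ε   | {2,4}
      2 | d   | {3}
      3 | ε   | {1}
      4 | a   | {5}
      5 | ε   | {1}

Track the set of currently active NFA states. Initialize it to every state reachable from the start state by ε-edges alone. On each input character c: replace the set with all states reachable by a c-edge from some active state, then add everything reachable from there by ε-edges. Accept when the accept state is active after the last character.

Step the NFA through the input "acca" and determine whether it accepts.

S₀ = ε-closure({0}) = {0,2,4}
'a' @ 1: {1,5}  [accepting]
'c' @ 2: {}  — state set empty
rest 'ca' ignored (set empty)
after full input: {}  (accept=1 not in)

Answer: REJECT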